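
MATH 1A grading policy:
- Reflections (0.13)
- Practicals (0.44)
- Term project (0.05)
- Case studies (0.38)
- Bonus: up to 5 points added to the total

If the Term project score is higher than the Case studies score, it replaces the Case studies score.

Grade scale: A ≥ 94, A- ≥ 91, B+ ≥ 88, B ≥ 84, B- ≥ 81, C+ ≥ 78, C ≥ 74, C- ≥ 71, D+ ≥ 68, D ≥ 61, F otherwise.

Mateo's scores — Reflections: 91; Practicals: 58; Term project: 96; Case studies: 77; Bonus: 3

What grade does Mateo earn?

B-

Term project (96) > Case studies (77), so Case studies counts as 96.
Weighted total:
  Reflections 91 × 0.13 = 11.83
  Practicals 58 × 0.44 = 25.52
  Term project 96 × 0.05 = 4.8
  Case studies 96 × 0.38 = 36.48
Sum = 78.63
Bonus: 78.63 + 3 = 81.63
81.63 is ≥ 81 and < 84 → B-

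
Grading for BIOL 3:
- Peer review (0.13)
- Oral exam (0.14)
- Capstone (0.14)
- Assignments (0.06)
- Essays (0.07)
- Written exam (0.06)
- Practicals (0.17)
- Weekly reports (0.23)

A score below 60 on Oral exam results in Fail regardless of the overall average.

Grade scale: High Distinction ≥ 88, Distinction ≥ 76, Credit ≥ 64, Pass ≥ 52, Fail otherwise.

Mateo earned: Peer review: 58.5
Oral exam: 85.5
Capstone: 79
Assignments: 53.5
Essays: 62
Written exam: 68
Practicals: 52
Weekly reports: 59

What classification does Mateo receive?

Credit

Oral exam score 85.5 ≥ 60: minimum met.
Weighted total:
  Peer review 58.5 × 0.13 = 7.605
  Oral exam 85.5 × 0.14 = 11.97
  Capstone 79 × 0.14 = 11.06
  Assignments 53.5 × 0.06 = 3.21
  Essays 62 × 0.07 = 4.34
  Written exam 68 × 0.06 = 4.08
  Practicals 52 × 0.17 = 8.84
  Weekly reports 59 × 0.23 = 13.57
Sum = 64.675
64.675 is ≥ 64 and < 76 → Credit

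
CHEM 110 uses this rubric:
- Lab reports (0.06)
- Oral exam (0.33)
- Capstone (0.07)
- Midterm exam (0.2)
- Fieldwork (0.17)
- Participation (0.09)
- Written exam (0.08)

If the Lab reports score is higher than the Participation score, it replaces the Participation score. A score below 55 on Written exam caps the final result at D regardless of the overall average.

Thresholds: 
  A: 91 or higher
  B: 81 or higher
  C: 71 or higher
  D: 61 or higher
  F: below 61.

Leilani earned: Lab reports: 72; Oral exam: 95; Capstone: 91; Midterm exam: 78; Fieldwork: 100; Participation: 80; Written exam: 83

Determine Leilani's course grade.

B

Lab reports (72) ≤ Participation (80), so Participation stays at 80.
Written exam score 83 ≥ 55: minimum met.
Weighted total:
  Lab reports 72 × 0.06 = 4.32
  Oral exam 95 × 0.33 = 31.35
  Capstone 91 × 0.07 = 6.37
  Midterm exam 78 × 0.2 = 15.6
  Fieldwork 100 × 0.17 = 17
  Participation 80 × 0.09 = 7.2
  Written exam 83 × 0.08 = 6.64
Sum = 88.48
88.48 is ≥ 81 and < 91 → B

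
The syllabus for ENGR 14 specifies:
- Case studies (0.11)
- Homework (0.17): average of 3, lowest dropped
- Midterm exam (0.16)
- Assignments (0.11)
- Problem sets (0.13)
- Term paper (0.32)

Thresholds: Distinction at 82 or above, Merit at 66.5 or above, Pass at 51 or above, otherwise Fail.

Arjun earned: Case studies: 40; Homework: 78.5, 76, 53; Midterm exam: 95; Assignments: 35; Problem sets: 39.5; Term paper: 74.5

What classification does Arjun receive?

Pass

Homework: drop 53 → average of remaining 2 = 154.5/2 = 77.25
Weighted total:
  Case studies 40 × 0.11 = 4.4
  Homework 77.25 × 0.17 = 13.1325
  Midterm exam 95 × 0.16 = 15.2
  Assignments 35 × 0.11 = 3.85
  Problem sets 39.5 × 0.13 = 5.135
  Term paper 74.5 × 0.32 = 23.84
Sum = 65.5575
65.5575 is ≥ 51 and < 66.5 → Pass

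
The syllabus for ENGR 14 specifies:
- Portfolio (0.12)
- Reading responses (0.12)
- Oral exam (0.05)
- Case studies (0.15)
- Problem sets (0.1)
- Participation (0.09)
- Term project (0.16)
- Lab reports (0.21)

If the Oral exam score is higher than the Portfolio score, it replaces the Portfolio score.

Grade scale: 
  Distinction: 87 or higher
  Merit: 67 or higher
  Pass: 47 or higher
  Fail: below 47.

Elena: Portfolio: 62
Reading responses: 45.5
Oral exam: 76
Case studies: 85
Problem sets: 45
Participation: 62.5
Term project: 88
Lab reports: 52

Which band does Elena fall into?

Pass

Oral exam (76) > Portfolio (62), so Portfolio counts as 76.
Weighted total:
  Portfolio 76 × 0.12 = 9.12
  Reading responses 45.5 × 0.12 = 5.46
  Oral exam 76 × 0.05 = 3.8
  Case studies 85 × 0.15 = 12.75
  Problem sets 45 × 0.1 = 4.5
  Participation 62.5 × 0.09 = 5.625
  Term project 88 × 0.16 = 14.08
  Lab reports 52 × 0.21 = 10.92
Sum = 66.255
66.255 is ≥ 47 and < 67 → Pass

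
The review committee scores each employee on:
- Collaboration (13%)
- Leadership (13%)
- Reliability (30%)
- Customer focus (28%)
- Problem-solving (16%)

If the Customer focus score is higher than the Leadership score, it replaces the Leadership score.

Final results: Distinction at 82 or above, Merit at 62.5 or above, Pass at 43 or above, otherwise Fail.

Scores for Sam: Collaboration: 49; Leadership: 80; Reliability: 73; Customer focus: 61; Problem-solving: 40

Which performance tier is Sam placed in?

Pass

Customer focus (61) ≤ Leadership (80), so Leadership stays at 80.
Weighted total:
  Collaboration 49 × 0.13 = 6.37
  Leadership 80 × 0.13 = 10.4
  Reliability 73 × 0.3 = 21.9
  Customer focus 61 × 0.28 = 17.08
  Problem-solving 40 × 0.16 = 6.4
Sum = 62.15
62.15 is ≥ 43 and < 62.5 → Pass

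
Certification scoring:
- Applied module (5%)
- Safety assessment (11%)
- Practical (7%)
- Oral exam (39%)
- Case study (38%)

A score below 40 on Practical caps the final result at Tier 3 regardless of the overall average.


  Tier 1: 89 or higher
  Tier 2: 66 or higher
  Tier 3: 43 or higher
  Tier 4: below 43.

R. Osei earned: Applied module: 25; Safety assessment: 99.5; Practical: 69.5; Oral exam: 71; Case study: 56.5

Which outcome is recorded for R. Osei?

Tier 2

Practical score 69.5 ≥ 40: minimum met.
Weighted total:
  Applied module 25 × 0.05 = 1.25
  Safety assessment 99.5 × 0.11 = 10.945
  Practical 69.5 × 0.07 = 4.865
  Oral exam 71 × 0.39 = 27.69
  Case study 56.5 × 0.38 = 21.47
Sum = 66.22
66.22 is ≥ 66 and < 89 → Tier 2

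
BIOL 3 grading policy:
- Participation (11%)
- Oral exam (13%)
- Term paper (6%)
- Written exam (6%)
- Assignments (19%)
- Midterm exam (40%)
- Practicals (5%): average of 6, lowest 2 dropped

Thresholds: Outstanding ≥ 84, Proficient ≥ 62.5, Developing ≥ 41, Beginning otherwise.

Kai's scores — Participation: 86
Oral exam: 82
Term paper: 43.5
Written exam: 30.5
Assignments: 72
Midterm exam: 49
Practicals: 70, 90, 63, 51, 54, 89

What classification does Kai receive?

Practicals: drop 51, 54 → average of remaining 4 = 312/4 = 78
Weighted total:
  Participation 86 × 0.11 = 9.46
  Oral exam 82 × 0.13 = 10.66
  Term paper 43.5 × 0.06 = 2.61
  Written exam 30.5 × 0.06 = 1.83
  Assignments 72 × 0.19 = 13.68
  Midterm exam 49 × 0.4 = 19.6
  Practicals 78 × 0.05 = 3.9
Sum = 61.74
61.74 is ≥ 41 and < 62.5 → Developing

Developing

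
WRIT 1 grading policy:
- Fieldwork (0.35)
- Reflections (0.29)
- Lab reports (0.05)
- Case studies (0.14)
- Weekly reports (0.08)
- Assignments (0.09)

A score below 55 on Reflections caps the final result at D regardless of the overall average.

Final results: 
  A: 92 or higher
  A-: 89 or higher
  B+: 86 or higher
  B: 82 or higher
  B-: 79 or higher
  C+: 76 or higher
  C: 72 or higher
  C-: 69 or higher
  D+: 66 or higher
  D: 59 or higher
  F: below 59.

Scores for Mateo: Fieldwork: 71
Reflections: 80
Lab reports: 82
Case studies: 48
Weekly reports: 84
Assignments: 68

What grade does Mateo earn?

Reflections score 80 ≥ 55: minimum met.
Weighted total:
  Fieldwork 71 × 0.35 = 24.85
  Reflections 80 × 0.29 = 23.2
  Lab reports 82 × 0.05 = 4.1
  Case studies 48 × 0.14 = 6.72
  Weekly reports 84 × 0.08 = 6.72
  Assignments 68 × 0.09 = 6.12
Sum = 71.71
71.71 is ≥ 69 and < 72 → C-

C-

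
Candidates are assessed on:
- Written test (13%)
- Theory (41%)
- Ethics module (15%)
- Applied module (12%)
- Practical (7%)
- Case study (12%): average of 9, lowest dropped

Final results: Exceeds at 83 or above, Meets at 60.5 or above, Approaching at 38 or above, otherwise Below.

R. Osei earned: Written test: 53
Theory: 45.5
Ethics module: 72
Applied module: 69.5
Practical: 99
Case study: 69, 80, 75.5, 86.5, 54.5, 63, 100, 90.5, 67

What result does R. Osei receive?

Meets

Case study: drop 54.5 → average of remaining 8 = 631.5/8 = 78.9375
Weighted total:
  Written test 53 × 0.13 = 6.89
  Theory 45.5 × 0.41 = 18.655
  Ethics module 72 × 0.15 = 10.8
  Applied module 69.5 × 0.12 = 8.34
  Practical 99 × 0.07 = 6.93
  Case study 78.9375 × 0.12 = 9.4725
Sum = 61.0875
61.0875 is ≥ 60.5 and < 83 → Meets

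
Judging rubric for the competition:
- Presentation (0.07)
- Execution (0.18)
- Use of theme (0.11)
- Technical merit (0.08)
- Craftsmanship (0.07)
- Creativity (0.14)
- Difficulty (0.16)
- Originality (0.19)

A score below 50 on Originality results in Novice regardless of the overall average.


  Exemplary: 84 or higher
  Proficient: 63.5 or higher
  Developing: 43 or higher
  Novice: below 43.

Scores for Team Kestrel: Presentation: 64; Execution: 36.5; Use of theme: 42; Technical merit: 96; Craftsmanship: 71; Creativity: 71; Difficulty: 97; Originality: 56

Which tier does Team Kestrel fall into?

Proficient

Originality score 56 ≥ 50: minimum met.
Weighted total:
  Presentation 64 × 0.07 = 4.48
  Execution 36.5 × 0.18 = 6.57
  Use of theme 42 × 0.11 = 4.62
  Technical merit 96 × 0.08 = 7.68
  Craftsmanship 71 × 0.07 = 4.97
  Creativity 71 × 0.14 = 9.94
  Difficulty 97 × 0.16 = 15.52
  Originality 56 × 0.19 = 10.64
Sum = 64.42
64.42 is ≥ 63.5 and < 84 → Proficient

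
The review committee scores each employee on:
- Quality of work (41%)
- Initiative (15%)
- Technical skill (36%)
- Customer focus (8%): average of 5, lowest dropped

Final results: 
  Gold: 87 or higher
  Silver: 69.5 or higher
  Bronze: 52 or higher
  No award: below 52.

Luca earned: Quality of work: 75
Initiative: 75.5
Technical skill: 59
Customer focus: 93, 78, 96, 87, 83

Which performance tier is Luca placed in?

Silver

Customer focus: drop 78 → average of remaining 4 = 359/4 = 89.75
Weighted total:
  Quality of work 75 × 0.41 = 30.75
  Initiative 75.5 × 0.15 = 11.325
  Technical skill 59 × 0.36 = 21.24
  Customer focus 89.75 × 0.08 = 7.18
Sum = 70.495
70.495 is ≥ 69.5 and < 87 → Silver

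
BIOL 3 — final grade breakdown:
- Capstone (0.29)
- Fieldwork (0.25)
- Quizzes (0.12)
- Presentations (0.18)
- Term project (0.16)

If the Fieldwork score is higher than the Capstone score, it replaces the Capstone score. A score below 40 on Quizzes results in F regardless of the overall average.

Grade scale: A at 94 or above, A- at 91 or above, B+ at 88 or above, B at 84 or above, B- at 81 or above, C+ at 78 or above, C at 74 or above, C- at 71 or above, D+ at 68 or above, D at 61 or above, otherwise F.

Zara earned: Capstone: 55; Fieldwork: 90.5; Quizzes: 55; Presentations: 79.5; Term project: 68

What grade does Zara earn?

Fieldwork (90.5) > Capstone (55), so Capstone counts as 90.5.
Quizzes score 55 ≥ 40: minimum met.
Weighted total:
  Capstone 90.5 × 0.29 = 26.245
  Fieldwork 90.5 × 0.25 = 22.625
  Quizzes 55 × 0.12 = 6.6
  Presentations 79.5 × 0.18 = 14.31
  Term project 68 × 0.16 = 10.88
Sum = 80.66
80.66 is ≥ 78 and < 81 → C+

C+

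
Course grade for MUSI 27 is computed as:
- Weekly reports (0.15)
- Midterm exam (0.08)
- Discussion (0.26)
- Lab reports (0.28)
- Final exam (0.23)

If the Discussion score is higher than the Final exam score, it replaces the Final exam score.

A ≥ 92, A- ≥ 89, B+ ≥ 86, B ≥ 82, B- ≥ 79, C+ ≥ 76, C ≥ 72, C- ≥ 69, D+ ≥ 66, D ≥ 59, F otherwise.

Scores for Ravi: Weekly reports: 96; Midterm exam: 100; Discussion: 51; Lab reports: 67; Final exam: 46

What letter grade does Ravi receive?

D+

Discussion (51) > Final exam (46), so Final exam counts as 51.
Weighted total:
  Weekly reports 96 × 0.15 = 14.4
  Midterm exam 100 × 0.08 = 8
  Discussion 51 × 0.26 = 13.26
  Lab reports 67 × 0.28 = 18.76
  Final exam 51 × 0.23 = 11.73
Sum = 66.15
66.15 is ≥ 66 and < 69 → D+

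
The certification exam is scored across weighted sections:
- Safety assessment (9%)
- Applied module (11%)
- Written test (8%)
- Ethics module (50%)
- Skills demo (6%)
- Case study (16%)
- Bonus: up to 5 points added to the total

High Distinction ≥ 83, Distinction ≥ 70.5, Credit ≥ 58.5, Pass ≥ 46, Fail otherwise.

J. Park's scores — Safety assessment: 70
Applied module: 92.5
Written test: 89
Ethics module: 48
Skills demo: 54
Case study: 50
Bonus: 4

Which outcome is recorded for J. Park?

Credit

Weighted total:
  Safety assessment 70 × 0.09 = 6.3
  Applied module 92.5 × 0.11 = 10.175
  Written test 89 × 0.08 = 7.12
  Ethics module 48 × 0.5 = 24
  Skills demo 54 × 0.06 = 3.24
  Case study 50 × 0.16 = 8
Sum = 58.835
Bonus: 58.835 + 4 = 62.835
62.835 is ≥ 58.5 and < 70.5 → Credit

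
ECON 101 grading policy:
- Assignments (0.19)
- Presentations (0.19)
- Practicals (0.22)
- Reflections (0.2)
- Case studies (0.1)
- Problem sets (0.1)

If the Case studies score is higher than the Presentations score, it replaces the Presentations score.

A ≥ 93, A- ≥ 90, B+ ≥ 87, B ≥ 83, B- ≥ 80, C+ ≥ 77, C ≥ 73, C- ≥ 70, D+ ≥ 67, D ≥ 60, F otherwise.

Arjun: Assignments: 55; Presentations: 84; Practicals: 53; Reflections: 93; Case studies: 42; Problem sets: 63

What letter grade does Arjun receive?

Case studies (42) ≤ Presentations (84), so Presentations stays at 84.
Weighted total:
  Assignments 55 × 0.19 = 10.45
  Presentations 84 × 0.19 = 15.96
  Practicals 53 × 0.22 = 11.66
  Reflections 93 × 0.2 = 18.6
  Case studies 42 × 0.1 = 4.2
  Problem sets 63 × 0.1 = 6.3
Sum = 67.17
67.17 is ≥ 67 and < 70 → D+

D+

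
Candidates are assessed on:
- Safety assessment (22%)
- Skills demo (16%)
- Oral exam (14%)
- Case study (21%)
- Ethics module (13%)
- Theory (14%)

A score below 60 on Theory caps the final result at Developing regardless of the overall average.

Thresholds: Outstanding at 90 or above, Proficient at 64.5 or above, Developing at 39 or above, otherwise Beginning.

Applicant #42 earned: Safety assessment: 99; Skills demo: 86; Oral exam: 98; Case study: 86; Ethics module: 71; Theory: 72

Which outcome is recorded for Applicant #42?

Proficient

Theory score 72 ≥ 60: minimum met.
Weighted total:
  Safety assessment 99 × 0.22 = 21.78
  Skills demo 86 × 0.16 = 13.76
  Oral exam 98 × 0.14 = 13.72
  Case study 86 × 0.21 = 18.06
  Ethics module 71 × 0.13 = 9.23
  Theory 72 × 0.14 = 10.08
Sum = 86.63
86.63 is ≥ 64.5 and < 90 → Proficient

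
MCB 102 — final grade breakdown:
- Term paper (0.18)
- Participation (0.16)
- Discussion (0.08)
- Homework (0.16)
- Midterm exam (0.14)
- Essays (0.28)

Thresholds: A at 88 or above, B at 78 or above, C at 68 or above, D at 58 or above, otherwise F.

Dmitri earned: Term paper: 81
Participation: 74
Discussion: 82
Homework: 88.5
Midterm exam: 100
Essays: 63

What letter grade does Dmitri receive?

B

Weighted total:
  Term paper 81 × 0.18 = 14.58
  Participation 74 × 0.16 = 11.84
  Discussion 82 × 0.08 = 6.56
  Homework 88.5 × 0.16 = 14.16
  Midterm exam 100 × 0.14 = 14
  Essays 63 × 0.28 = 17.64
Sum = 78.78
78.78 is ≥ 78 and < 88 → B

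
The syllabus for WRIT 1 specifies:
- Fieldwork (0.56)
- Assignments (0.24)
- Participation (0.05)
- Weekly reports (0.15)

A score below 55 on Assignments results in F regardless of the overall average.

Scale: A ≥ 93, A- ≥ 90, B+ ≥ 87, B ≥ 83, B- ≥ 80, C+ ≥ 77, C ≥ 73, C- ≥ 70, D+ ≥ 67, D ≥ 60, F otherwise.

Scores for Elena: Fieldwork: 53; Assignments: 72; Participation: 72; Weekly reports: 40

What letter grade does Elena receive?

F

Assignments score 72 ≥ 55: minimum met.
Weighted total:
  Fieldwork 53 × 0.56 = 29.68
  Assignments 72 × 0.24 = 17.28
  Participation 72 × 0.05 = 3.6
  Weekly reports 40 × 0.15 = 6
Sum = 56.56
56.56 < 60 → F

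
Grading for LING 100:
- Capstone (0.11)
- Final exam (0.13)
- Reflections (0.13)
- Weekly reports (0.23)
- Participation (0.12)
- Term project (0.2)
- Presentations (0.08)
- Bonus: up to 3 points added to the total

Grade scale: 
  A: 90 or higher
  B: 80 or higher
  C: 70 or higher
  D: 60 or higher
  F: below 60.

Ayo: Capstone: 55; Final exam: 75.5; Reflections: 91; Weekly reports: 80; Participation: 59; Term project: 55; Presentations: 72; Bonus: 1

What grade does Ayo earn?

Weighted total:
  Capstone 55 × 0.11 = 6.05
  Final exam 75.5 × 0.13 = 9.815
  Reflections 91 × 0.13 = 11.83
  Weekly reports 80 × 0.23 = 18.4
  Participation 59 × 0.12 = 7.08
  Term project 55 × 0.2 = 11
  Presentations 72 × 0.08 = 5.76
Sum = 69.935
Bonus: 69.935 + 1 = 70.935
70.935 is ≥ 70 and < 80 → C

C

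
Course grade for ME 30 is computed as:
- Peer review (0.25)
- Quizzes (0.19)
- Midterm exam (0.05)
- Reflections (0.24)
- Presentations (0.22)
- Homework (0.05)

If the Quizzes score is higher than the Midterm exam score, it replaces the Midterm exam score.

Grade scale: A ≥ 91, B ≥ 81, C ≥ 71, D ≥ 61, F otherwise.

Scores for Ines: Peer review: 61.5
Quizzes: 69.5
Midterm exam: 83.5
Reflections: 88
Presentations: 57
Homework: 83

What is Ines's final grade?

Quizzes (69.5) ≤ Midterm exam (83.5), so Midterm exam stays at 83.5.
Weighted total:
  Peer review 61.5 × 0.25 = 15.375
  Quizzes 69.5 × 0.19 = 13.205
  Midterm exam 83.5 × 0.05 = 4.175
  Reflections 88 × 0.24 = 21.12
  Presentations 57 × 0.22 = 12.54
  Homework 83 × 0.05 = 4.15
Sum = 70.565
70.565 is ≥ 61 and < 71 → D

D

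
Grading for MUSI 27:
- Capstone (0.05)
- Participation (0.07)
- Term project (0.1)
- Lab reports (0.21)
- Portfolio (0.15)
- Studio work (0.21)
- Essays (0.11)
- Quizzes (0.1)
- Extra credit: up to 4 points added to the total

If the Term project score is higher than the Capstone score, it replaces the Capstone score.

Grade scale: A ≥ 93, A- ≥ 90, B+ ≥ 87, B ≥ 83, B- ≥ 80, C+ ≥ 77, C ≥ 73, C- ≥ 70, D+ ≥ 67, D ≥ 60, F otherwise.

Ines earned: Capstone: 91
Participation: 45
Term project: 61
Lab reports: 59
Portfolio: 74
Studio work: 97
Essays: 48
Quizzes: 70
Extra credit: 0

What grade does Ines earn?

D+

Term project (61) ≤ Capstone (91), so Capstone stays at 91.
Weighted total:
  Capstone 91 × 0.05 = 4.55
  Participation 45 × 0.07 = 3.15
  Term project 61 × 0.1 = 6.1
  Lab reports 59 × 0.21 = 12.39
  Portfolio 74 × 0.15 = 11.1
  Studio work 97 × 0.21 = 20.37
  Essays 48 × 0.11 = 5.28
  Quizzes 70 × 0.1 = 7
Sum = 69.94
Extra credit: 69.94 + 0 = 69.94
69.94 is ≥ 67 and < 70 → D+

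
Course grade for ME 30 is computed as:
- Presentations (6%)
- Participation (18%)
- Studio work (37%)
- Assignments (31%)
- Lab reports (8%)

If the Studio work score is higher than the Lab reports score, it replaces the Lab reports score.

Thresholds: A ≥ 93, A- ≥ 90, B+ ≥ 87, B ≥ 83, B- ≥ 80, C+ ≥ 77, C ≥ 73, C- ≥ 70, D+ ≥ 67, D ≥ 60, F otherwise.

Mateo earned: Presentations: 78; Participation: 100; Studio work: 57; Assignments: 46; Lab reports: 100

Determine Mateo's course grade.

D

Studio work (57) ≤ Lab reports (100), so Lab reports stays at 100.
Weighted total:
  Presentations 78 × 0.06 = 4.68
  Participation 100 × 0.18 = 18
  Studio work 57 × 0.37 = 21.09
  Assignments 46 × 0.31 = 14.26
  Lab reports 100 × 0.08 = 8
Sum = 66.03
66.03 is ≥ 60 and < 67 → D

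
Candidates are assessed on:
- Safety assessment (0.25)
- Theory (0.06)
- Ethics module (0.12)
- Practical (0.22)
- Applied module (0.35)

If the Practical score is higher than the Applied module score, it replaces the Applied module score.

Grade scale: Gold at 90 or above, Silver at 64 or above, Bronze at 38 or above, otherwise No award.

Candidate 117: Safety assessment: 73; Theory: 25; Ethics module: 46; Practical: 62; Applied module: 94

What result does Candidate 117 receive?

Silver

Practical (62) ≤ Applied module (94), so Applied module stays at 94.
Weighted total:
  Safety assessment 73 × 0.25 = 18.25
  Theory 25 × 0.06 = 1.5
  Ethics module 46 × 0.12 = 5.52
  Practical 62 × 0.22 = 13.64
  Applied module 94 × 0.35 = 32.9
Sum = 71.81
71.81 is ≥ 64 and < 90 → Silver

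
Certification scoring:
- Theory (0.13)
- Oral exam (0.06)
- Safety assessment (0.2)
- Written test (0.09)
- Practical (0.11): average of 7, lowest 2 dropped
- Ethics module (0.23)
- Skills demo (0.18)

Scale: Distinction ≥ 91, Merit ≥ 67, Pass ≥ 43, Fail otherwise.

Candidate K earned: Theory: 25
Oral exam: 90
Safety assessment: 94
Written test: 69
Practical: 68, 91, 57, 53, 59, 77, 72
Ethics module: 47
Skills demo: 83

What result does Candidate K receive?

Practical: drop 53, 57 → average of remaining 5 = 367/5 = 73.4
Weighted total:
  Theory 25 × 0.13 = 3.25
  Oral exam 90 × 0.06 = 5.4
  Safety assessment 94 × 0.2 = 18.8
  Written test 69 × 0.09 = 6.21
  Practical 73.4 × 0.11 = 8.074
  Ethics module 47 × 0.23 = 10.81
  Skills demo 83 × 0.18 = 14.94
Sum = 67.484
67.484 is ≥ 67 and < 91 → Merit

Merit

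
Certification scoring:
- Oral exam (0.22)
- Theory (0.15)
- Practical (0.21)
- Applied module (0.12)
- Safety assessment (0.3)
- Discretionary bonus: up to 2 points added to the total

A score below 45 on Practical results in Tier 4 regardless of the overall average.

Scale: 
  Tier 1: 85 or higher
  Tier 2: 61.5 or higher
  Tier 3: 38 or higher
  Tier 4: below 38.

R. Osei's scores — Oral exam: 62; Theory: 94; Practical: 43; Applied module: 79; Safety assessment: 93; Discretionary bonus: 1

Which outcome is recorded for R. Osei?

Practical score 43 < 45: minimum not met.
Weighted total:
  Oral exam 62 × 0.22 = 13.64
  Theory 94 × 0.15 = 14.1
  Practical 43 × 0.21 = 9.03
  Applied module 79 × 0.12 = 9.48
  Safety assessment 93 × 0.3 = 27.9
Sum = 74.15
Discretionary bonus: 74.15 + 1 = 75.15
Because the Practical minimum was not met, the result is Tier 4.

Tier 4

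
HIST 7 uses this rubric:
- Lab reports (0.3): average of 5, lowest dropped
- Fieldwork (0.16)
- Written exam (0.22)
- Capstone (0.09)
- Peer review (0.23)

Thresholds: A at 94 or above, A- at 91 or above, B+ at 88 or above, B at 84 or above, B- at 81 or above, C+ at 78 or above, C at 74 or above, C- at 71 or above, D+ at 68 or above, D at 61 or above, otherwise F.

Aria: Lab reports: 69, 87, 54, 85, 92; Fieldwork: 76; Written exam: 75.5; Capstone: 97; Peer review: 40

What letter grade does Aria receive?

C-

Lab reports: drop 54 → average of remaining 4 = 333/4 = 83.25
Weighted total:
  Lab reports 83.25 × 0.3 = 24.975
  Fieldwork 76 × 0.16 = 12.16
  Written exam 75.5 × 0.22 = 16.61
  Capstone 97 × 0.09 = 8.73
  Peer review 40 × 0.23 = 9.2
Sum = 71.675
71.675 is ≥ 71 and < 74 → C-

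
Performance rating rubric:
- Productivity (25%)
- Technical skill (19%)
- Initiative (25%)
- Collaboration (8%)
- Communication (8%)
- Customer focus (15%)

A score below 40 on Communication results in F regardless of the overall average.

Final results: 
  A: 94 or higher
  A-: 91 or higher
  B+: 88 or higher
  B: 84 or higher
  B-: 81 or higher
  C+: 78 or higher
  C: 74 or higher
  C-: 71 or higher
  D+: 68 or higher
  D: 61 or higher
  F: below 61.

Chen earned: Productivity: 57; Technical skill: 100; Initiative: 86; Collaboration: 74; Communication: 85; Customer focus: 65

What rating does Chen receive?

Communication score 85 ≥ 40: minimum met.
Weighted total:
  Productivity 57 × 0.25 = 14.25
  Technical skill 100 × 0.19 = 19
  Initiative 86 × 0.25 = 21.5
  Collaboration 74 × 0.08 = 5.92
  Communication 85 × 0.08 = 6.8
  Customer focus 65 × 0.15 = 9.75
Sum = 77.22
77.22 is ≥ 74 and < 78 → C

C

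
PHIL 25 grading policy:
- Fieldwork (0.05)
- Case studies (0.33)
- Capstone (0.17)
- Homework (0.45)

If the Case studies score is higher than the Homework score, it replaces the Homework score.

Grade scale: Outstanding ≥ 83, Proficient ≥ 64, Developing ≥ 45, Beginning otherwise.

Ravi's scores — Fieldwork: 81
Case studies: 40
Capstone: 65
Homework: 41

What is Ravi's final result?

Developing

Case studies (40) ≤ Homework (41), so Homework stays at 41.
Weighted total:
  Fieldwork 81 × 0.05 = 4.05
  Case studies 40 × 0.33 = 13.2
  Capstone 65 × 0.17 = 11.05
  Homework 41 × 0.45 = 18.45
Sum = 46.75
46.75 is ≥ 45 and < 64 → Developing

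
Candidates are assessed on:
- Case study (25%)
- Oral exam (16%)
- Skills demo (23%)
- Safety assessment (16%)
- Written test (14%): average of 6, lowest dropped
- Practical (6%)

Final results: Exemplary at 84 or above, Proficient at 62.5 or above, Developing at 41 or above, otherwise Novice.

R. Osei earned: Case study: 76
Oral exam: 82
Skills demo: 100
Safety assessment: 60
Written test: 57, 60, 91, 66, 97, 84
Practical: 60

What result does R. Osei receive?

Proficient

Written test: drop 57 → average of remaining 5 = 398/5 = 79.6
Weighted total:
  Case study 76 × 0.25 = 19
  Oral exam 82 × 0.16 = 13.12
  Skills demo 100 × 0.23 = 23
  Safety assessment 60 × 0.16 = 9.6
  Written test 79.6 × 0.14 = 11.144
  Practical 60 × 0.06 = 3.6
Sum = 79.464
79.464 is ≥ 62.5 and < 84 → Proficient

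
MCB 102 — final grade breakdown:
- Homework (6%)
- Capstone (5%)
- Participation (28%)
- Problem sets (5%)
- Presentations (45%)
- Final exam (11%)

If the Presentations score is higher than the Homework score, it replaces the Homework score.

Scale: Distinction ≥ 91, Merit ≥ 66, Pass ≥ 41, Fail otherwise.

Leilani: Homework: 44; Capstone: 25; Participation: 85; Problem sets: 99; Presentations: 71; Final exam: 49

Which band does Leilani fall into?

Merit

Presentations (71) > Homework (44), so Homework counts as 71.
Weighted total:
  Homework 71 × 0.06 = 4.26
  Capstone 25 × 0.05 = 1.25
  Participation 85 × 0.28 = 23.8
  Problem sets 99 × 0.05 = 4.95
  Presentations 71 × 0.45 = 31.95
  Final exam 49 × 0.11 = 5.39
Sum = 71.6
71.6 is ≥ 66 and < 91 → Merit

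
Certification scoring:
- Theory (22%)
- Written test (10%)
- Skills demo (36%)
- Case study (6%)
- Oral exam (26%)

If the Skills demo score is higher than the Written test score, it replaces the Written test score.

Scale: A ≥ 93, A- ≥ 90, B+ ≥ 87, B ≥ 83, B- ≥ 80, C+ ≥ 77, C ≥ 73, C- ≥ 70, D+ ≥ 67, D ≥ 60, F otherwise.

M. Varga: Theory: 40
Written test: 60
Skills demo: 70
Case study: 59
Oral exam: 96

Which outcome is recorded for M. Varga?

Skills demo (70) > Written test (60), so Written test counts as 70.
Weighted total:
  Theory 40 × 0.22 = 8.8
  Written test 70 × 0.1 = 7
  Skills demo 70 × 0.36 = 25.2
  Case study 59 × 0.06 = 3.54
  Oral exam 96 × 0.26 = 24.96
Sum = 69.5
69.5 is ≥ 67 and < 70 → D+

D+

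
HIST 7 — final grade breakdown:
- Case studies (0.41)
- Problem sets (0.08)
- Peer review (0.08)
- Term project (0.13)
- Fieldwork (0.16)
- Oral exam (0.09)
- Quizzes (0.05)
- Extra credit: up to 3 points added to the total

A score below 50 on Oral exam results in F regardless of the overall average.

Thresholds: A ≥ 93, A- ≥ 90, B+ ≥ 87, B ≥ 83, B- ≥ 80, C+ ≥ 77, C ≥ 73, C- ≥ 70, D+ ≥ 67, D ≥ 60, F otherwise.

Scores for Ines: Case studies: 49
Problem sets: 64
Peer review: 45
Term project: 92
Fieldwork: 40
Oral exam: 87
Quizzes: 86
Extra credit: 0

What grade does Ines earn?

F

Oral exam score 87 ≥ 50: minimum met.
Weighted total:
  Case studies 49 × 0.41 = 20.09
  Problem sets 64 × 0.08 = 5.12
  Peer review 45 × 0.08 = 3.6
  Term project 92 × 0.13 = 11.96
  Fieldwork 40 × 0.16 = 6.4
  Oral exam 87 × 0.09 = 7.83
  Quizzes 86 × 0.05 = 4.3
Sum = 59.3
Extra credit: 59.3 + 0 = 59.3
59.3 < 60 → F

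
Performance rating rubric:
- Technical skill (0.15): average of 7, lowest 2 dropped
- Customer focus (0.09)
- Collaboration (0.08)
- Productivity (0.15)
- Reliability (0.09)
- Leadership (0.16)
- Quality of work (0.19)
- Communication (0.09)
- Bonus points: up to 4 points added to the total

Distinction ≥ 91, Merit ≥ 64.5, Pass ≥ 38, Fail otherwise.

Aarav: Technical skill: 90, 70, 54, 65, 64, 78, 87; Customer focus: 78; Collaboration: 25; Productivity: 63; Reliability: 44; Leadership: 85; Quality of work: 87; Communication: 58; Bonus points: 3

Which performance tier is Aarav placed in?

Merit

Technical skill: drop 54, 64 → average of remaining 5 = 390/5 = 78
Weighted total:
  Technical skill 78 × 0.15 = 11.7
  Customer focus 78 × 0.09 = 7.02
  Collaboration 25 × 0.08 = 2
  Productivity 63 × 0.15 = 9.45
  Reliability 44 × 0.09 = 3.96
  Leadership 85 × 0.16 = 13.6
  Quality of work 87 × 0.19 = 16.53
  Communication 58 × 0.09 = 5.22
Sum = 69.48
Bonus points: 69.48 + 3 = 72.48
72.48 is ≥ 64.5 and < 91 → Merit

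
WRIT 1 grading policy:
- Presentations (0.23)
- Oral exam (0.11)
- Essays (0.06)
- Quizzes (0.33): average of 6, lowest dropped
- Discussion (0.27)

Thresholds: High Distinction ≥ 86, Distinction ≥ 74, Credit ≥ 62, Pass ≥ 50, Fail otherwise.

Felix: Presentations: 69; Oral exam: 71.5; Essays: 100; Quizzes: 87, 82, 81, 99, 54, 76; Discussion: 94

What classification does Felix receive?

Quizzes: drop 54 → average of remaining 5 = 425/5 = 85
Weighted total:
  Presentations 69 × 0.23 = 15.87
  Oral exam 71.5 × 0.11 = 7.865
  Essays 100 × 0.06 = 6
  Quizzes 85 × 0.33 = 28.05
  Discussion 94 × 0.27 = 25.38
Sum = 83.165
83.165 is ≥ 74 and < 86 → Distinction

Distinction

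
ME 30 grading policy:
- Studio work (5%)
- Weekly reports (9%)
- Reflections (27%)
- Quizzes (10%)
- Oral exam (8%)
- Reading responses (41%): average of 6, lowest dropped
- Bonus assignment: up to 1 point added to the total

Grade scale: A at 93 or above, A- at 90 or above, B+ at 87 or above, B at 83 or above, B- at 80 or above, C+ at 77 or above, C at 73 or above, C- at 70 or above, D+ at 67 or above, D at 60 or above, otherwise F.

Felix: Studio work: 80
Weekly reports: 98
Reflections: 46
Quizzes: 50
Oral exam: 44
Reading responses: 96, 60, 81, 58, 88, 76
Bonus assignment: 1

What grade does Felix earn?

Reading responses: drop 58 → average of remaining 5 = 401/5 = 80.2
Weighted total:
  Studio work 80 × 0.05 = 4
  Weekly reports 98 × 0.09 = 8.82
  Reflections 46 × 0.27 = 12.42
  Quizzes 50 × 0.1 = 5
  Oral exam 44 × 0.08 = 3.52
  Reading responses 80.2 × 0.41 = 32.882
Sum = 66.642
Bonus assignment: 66.642 + 1 = 67.642
67.642 is ≥ 67 and < 70 → D+

D+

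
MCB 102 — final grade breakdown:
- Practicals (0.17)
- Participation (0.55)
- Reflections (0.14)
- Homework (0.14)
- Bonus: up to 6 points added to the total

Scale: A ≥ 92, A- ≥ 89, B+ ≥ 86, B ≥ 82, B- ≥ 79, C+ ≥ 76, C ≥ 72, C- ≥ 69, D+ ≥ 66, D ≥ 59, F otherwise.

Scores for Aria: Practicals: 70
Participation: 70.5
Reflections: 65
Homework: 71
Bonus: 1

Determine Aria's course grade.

C-

Weighted total:
  Practicals 70 × 0.17 = 11.9
  Participation 70.5 × 0.55 = 38.775
  Reflections 65 × 0.14 = 9.1
  Homework 71 × 0.14 = 9.94
Sum = 69.715
Bonus: 69.715 + 1 = 70.715
70.715 is ≥ 69 and < 72 → C-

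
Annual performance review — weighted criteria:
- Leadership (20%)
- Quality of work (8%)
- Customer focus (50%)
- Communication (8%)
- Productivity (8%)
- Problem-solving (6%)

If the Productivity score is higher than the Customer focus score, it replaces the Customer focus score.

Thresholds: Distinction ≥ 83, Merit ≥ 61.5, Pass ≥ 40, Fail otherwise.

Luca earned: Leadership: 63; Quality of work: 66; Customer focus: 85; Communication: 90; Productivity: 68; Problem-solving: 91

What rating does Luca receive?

Merit

Productivity (68) ≤ Customer focus (85), so Customer focus stays at 85.
Weighted total:
  Leadership 63 × 0.2 = 12.6
  Quality of work 66 × 0.08 = 5.28
  Customer focus 85 × 0.5 = 42.5
  Communication 90 × 0.08 = 7.2
  Productivity 68 × 0.08 = 5.44
  Problem-solving 91 × 0.06 = 5.46
Sum = 78.48
78.48 is ≥ 61.5 and < 83 → Merit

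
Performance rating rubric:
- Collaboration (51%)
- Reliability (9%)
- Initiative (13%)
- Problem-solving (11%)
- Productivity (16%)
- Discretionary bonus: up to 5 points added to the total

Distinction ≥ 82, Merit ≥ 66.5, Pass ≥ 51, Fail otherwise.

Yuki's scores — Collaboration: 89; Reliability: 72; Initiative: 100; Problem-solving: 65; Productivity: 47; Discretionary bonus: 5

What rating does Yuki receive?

Distinction

Weighted total:
  Collaboration 89 × 0.51 = 45.39
  Reliability 72 × 0.09 = 6.48
  Initiative 100 × 0.13 = 13
  Problem-solving 65 × 0.11 = 7.15
  Productivity 47 × 0.16 = 7.52
Sum = 79.54
Discretionary bonus: 79.54 + 5 = 84.54
84.54 ≥ 82 → Distinction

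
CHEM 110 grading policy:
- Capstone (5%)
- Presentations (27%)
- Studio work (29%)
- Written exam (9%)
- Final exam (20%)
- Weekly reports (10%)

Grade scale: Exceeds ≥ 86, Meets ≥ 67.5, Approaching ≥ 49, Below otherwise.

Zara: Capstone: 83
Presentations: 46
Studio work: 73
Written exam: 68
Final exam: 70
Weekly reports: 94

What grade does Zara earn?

Approaching

Weighted total:
  Capstone 83 × 0.05 = 4.15
  Presentations 46 × 0.27 = 12.42
  Studio work 73 × 0.29 = 21.17
  Written exam 68 × 0.09 = 6.12
  Final exam 70 × 0.2 = 14
  Weekly reports 94 × 0.1 = 9.4
Sum = 67.26
67.26 is ≥ 49 and < 67.5 → Approaching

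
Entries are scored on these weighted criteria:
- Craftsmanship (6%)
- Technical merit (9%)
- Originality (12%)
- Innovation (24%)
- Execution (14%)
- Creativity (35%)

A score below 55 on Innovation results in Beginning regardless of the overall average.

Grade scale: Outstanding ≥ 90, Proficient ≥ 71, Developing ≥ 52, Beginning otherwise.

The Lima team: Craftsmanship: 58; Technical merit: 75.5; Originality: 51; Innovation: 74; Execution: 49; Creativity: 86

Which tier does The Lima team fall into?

Innovation score 74 ≥ 55: minimum met.
Weighted total:
  Craftsmanship 58 × 0.06 = 3.48
  Technical merit 75.5 × 0.09 = 6.795
  Originality 51 × 0.12 = 6.12
  Innovation 74 × 0.24 = 17.76
  Execution 49 × 0.14 = 6.86
  Creativity 86 × 0.35 = 30.1
Sum = 71.115
71.115 is ≥ 71 and < 90 → Proficient

Proficient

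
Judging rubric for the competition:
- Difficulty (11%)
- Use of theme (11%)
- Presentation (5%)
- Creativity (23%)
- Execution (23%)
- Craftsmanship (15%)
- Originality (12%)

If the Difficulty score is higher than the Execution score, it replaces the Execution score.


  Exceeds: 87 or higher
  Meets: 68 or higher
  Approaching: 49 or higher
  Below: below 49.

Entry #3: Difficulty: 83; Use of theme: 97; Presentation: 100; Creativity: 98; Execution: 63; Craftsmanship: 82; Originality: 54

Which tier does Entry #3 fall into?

Meets

Difficulty (83) > Execution (63), so Execution counts as 83.
Weighted total:
  Difficulty 83 × 0.11 = 9.13
  Use of theme 97 × 0.11 = 10.67
  Presentation 100 × 0.05 = 5
  Creativity 98 × 0.23 = 22.54
  Execution 83 × 0.23 = 19.09
  Craftsmanship 82 × 0.15 = 12.3
  Originality 54 × 0.12 = 6.48
Sum = 85.21
85.21 is ≥ 68 and < 87 → Meets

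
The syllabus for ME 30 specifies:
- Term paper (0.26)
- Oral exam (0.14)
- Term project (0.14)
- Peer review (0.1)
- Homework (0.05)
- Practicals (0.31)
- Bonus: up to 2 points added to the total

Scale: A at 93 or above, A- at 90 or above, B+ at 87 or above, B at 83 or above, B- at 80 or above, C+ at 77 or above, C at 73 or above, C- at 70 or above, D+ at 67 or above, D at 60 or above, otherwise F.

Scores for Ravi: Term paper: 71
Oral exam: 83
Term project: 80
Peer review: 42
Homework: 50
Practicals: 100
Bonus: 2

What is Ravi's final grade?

B-

Weighted total:
  Term paper 71 × 0.26 = 18.46
  Oral exam 83 × 0.14 = 11.62
  Term project 80 × 0.14 = 11.2
  Peer review 42 × 0.1 = 4.2
  Homework 50 × 0.05 = 2.5
  Practicals 100 × 0.31 = 31
Sum = 78.98
Bonus: 78.98 + 2 = 80.98
80.98 is ≥ 80 and < 83 → B-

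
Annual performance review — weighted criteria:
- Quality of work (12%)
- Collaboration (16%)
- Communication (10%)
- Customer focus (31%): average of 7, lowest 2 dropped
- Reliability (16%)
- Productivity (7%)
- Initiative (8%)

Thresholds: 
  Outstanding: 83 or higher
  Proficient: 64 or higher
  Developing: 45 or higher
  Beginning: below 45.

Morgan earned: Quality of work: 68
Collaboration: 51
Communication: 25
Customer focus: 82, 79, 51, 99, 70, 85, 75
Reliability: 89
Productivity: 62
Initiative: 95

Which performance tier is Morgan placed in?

Customer focus: drop 51, 70 → average of remaining 5 = 420/5 = 84
Weighted total:
  Quality of work 68 × 0.12 = 8.16
  Collaboration 51 × 0.16 = 8.16
  Communication 25 × 0.1 = 2.5
  Customer focus 84 × 0.31 = 26.04
  Reliability 89 × 0.16 = 14.24
  Productivity 62 × 0.07 = 4.34
  Initiative 95 × 0.08 = 7.6
Sum = 71.04
71.04 is ≥ 64 and < 83 → Proficient

Proficient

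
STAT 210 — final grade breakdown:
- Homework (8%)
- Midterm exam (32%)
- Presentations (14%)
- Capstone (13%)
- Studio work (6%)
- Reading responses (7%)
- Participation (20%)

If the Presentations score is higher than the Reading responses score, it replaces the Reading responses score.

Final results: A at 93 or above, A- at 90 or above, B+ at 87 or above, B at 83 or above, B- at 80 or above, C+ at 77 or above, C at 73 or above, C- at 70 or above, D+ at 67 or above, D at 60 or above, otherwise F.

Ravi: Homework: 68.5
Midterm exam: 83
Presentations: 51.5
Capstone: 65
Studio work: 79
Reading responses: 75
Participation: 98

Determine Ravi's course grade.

C+

Presentations (51.5) ≤ Reading responses (75), so Reading responses stays at 75.
Weighted total:
  Homework 68.5 × 0.08 = 5.48
  Midterm exam 83 × 0.32 = 26.56
  Presentations 51.5 × 0.14 = 7.21
  Capstone 65 × 0.13 = 8.45
  Studio work 79 × 0.06 = 4.74
  Reading responses 75 × 0.07 = 5.25
  Participation 98 × 0.2 = 19.6
Sum = 77.29
77.29 is ≥ 77 and < 80 → C+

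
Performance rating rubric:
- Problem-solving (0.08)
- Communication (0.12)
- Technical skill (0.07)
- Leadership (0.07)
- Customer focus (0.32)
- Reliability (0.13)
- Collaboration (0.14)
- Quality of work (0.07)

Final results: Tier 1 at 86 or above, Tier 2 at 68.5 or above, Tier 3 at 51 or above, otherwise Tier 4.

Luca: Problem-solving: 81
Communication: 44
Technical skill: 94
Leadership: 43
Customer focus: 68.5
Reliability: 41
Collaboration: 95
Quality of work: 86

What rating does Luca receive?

Weighted total:
  Problem-solving 81 × 0.08 = 6.48
  Communication 44 × 0.12 = 5.28
  Technical skill 94 × 0.07 = 6.58
  Leadership 43 × 0.07 = 3.01
  Customer focus 68.5 × 0.32 = 21.92
  Reliability 41 × 0.13 = 5.33
  Collaboration 95 × 0.14 = 13.3
  Quality of work 86 × 0.07 = 6.02
Sum = 67.92
67.92 is ≥ 51 and < 68.5 → Tier 3

Tier 3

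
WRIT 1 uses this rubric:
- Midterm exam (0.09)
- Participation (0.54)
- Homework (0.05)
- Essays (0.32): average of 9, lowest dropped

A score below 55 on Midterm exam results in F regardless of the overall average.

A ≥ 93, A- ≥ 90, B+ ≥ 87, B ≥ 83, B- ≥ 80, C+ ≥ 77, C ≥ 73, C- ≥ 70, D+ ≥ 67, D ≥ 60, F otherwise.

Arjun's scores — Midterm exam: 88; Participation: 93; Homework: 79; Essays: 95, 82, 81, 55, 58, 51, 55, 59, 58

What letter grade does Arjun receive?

Essays: drop 51 → average of remaining 8 = 543/8 = 67.875
Midterm exam score 88 ≥ 55: minimum met.
Weighted total:
  Midterm exam 88 × 0.09 = 7.92
  Participation 93 × 0.54 = 50.22
  Homework 79 × 0.05 = 3.95
  Essays 67.875 × 0.32 = 21.72
Sum = 83.81
83.81 is ≥ 83 and < 87 → B

B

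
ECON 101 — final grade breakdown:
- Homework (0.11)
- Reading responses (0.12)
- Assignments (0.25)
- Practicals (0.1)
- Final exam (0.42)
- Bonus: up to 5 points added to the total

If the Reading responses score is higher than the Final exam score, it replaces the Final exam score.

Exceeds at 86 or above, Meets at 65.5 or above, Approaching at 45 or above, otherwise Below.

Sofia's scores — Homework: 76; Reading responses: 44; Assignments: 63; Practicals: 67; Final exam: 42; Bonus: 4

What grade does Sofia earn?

Approaching

Reading responses (44) > Final exam (42), so Final exam counts as 44.
Weighted total:
  Homework 76 × 0.11 = 8.36
  Reading responses 44 × 0.12 = 5.28
  Assignments 63 × 0.25 = 15.75
  Practicals 67 × 0.1 = 6.7
  Final exam 44 × 0.42 = 18.48
Sum = 54.57
Bonus: 54.57 + 4 = 58.57
58.57 is ≥ 45 and < 65.5 → Approaching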